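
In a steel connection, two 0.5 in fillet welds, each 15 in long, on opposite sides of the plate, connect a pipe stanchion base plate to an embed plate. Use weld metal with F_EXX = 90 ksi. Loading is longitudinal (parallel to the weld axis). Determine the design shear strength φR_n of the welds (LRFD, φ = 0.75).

Effective throat t_e = 0.707 × 0.5 = 0.3535 in.
Total length L = 30 in; A_we = 0.3535 × 30 = 10.6 in².
F_nw = 0.6 F_EXX = 0.6 × 90 = 54 ksi.
φR_n = 0.75 × 54 × 10.6 = 429.5 kips.

φR_n ≈ 430 kips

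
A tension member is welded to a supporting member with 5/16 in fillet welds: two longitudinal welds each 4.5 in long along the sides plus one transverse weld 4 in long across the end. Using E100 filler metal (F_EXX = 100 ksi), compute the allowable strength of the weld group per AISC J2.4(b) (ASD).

t_e = 0.707 × 0.3125 = 0.2209 in.
R_nwl = 0.6 × 100 × 0.2209 × 9 = 119.3 kips (longitudinal, 2 welds).
R_nwt = 0.6 × 100 × 0.2209 × 4 = 53.02 kips (transverse, base value).
(i) R_nwl + R_nwt = 172.3 kips; (ii) 0.85 R_nwl + 1.5 R_nwt = 180.9 kips.
R_n = max = 180.9 kips [governs: (ii)]; R_n/Ω = 90.47 kips.

R_n/Ω ≈ 90.5 kips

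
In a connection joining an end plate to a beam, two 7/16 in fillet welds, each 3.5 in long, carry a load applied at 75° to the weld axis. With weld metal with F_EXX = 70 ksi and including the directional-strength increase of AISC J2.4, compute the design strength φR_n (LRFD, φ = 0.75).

φR_n ≈ 101 kips

t_e = 0.707 × 0.4375 = 0.3093 in; A_we = 0.3093 × 7 = 2.165 in².
Directional factor: 1.0 + 0.5 sin^1.5(75°) = 1.475.
F_nw = 0.6 × 70 × 1.475 = 61.94 ksi.
φR_n = 0.75 × 61.94 × 2.165 = 100.6 kips.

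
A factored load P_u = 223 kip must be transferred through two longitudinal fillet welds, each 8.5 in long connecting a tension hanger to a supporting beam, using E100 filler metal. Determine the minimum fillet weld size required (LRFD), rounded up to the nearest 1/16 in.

w = 7/16 in

E100XX → F_EXX = 100 ksi.
Total weld length L = 17 in.
Required throat t_e = P_u / (φ × 0.6 F_EXX × L) = 223 / (0.75 × 0.6 × 100 × 17) = 0.2915 in.
Required leg w = t_e / 0.707 = 0.4123 in → use 7/16 in.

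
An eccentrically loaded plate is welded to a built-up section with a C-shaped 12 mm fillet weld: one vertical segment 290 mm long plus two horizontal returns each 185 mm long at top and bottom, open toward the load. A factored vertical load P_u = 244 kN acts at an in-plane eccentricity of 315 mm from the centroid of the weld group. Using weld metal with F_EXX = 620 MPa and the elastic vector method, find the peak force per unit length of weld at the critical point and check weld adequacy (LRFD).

f_max ≈ 1510 N/mm; adequate

Total weld length L_w = 660 mm. Treat welds as unit-width lines.
Centroid: x̄ = 2×185×92.5 / 660 = 51.86 mm from the vertical weld.
Polar moment about centroid: J = I_x + I_y = [290³/12 + 2×185×145²] + [290×51.86² + 2(185³/12 + 185×40.64²)] = 12260000 mm³.
Direct shear f_v = P/L_w = 244×10³ / 660 = 369.7 N/mm (vertical).
Torsion M = P·e = 244×10³ × 315 = 76860000 N·mm.
Critical point at (x, y) = (133.1, 145) from centroid. f_tx = M·y/J = 909.2 N/mm; f_ty = M·x/J = 834.8 N/mm.
Resultant f_max = √[f_tx² + (f_v + f_ty)²] = √[909.2² + (369.7 + 834.8)²] = 1509 N/mm.
Capacity per unit length: φr_n = 0.75 × 0.6 × 620 × (0.707 × 12) = 2367 N/mm.
1509 ≤ 2367 → adequate.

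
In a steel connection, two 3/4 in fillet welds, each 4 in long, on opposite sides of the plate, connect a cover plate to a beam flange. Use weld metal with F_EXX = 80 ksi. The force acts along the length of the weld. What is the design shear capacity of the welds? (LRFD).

φR_n ≈ 153 kips

Effective throat t_e = 0.707 × 0.75 = 0.5302 in.
Total length L = 8 in; A_we = 0.5302 × 8 = 4.242 in².
F_nw = 0.6 F_EXX = 0.6 × 80 = 48 ksi.
φR_n = 0.75 × 48 × 4.242 = 152.7 kips.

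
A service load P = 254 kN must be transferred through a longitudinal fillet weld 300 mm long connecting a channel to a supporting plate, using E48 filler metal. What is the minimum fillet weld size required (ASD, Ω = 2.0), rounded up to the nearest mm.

w = 9 mm

E48XX → F_EXX = 480 MPa.
Total weld length L = 300 mm.
Required throat t_e = P × Ω / (0.6 F_EXX × L) = 254 × 2.0 / (0.6 × 480 × 300 × 10⁻³) = 5.88 mm.
Required leg w = t_e / 0.707 = 8.316 mm → use 9 mm.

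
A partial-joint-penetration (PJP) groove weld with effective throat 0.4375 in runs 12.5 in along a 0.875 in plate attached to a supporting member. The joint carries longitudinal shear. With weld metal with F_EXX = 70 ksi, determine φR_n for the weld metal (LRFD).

φR_n ≈ 172 kip

Effective throat (given) t_e = 0.4375 in.
A_we = 0.4375 × 12.5 = 5.469 in².
F_nw = 0.6 F_EXX = 42 ksi.
φR_n = 0.75 × 42 × 5.469 = 172.3 kip.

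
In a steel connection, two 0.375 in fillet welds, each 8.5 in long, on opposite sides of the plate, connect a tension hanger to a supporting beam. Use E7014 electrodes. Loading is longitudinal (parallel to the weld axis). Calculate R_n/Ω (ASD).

R_n/Ω ≈ 94.6 kips

E70XX → F_EXX = 70 ksi.
Effective throat t_e = 0.707 × 0.375 = 0.2651 in.
Total length L = 17 in; A_we = 0.2651 × 17 = 4.507 in².
F_nw = 0.6 F_EXX = 0.6 × 70 = 42 ksi.
R_n = 42 × 4.507 = 189.3 kips; R_n/Ω = 189.3/2.0 = 94.65 kips.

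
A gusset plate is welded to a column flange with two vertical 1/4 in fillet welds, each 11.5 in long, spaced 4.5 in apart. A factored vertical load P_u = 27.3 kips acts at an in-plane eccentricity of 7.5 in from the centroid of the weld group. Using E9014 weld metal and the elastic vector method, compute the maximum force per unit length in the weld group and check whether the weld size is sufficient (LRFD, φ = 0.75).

E90XX → F_EXX = 90 ksi.
Total weld length L_w = 23 in. Treat welds as unit-width lines.
Polar moment about centroid: J = 2[d³/12 + d(b/2)²] = 2[11.5³/12 + 11.5×2.25²] = 369.9 in³.
Direct shear f_v = P/L_w = 27.3 / 23 = 1.187 kip/in (vertical).
Torsion M = P·e = 27.3 × 7.5 = 204.75 kip·in.
Critical point at (x, y) = (2.25, 5.75) from centroid. f_tx = M·y/J = 3.183 kip/in; f_ty = M·x/J = 1.245 kip/in.
Resultant f_max = √[f_tx² + (f_v + f_ty)²] = √[3.183² + (1.187 + 1.245)²] = 4.006 kip/in.
Capacity per unit length: φr_n = 0.75 × 0.6 × 90 × (0.707 × 0.25) = 7.158 kip/in.
4.006 ≤ 7.158 → adequate.

f_max ≈ 4.01 kip/in; adequate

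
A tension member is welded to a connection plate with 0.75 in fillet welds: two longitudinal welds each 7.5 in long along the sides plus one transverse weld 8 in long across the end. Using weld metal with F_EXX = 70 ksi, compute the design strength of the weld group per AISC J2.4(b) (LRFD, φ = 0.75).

t_e = 0.707 × 0.75 = 0.5302 in.
R_nwl = 0.6 × 70 × 0.5302 × 15 = 334.1 kip (longitudinal, 2 welds).
R_nwt = 0.6 × 70 × 0.5302 × 8 = 178.2 kip (transverse, base value).
(i) R_nwl + R_nwt = 512.2 kip; (ii) 0.85 R_nwl + 1.5 R_nwt = 551.2 kip.
R_n = max = 551.2 kip [governs: (ii)]; φR_n = 413.4 kip.

φR_n ≈ 413 kip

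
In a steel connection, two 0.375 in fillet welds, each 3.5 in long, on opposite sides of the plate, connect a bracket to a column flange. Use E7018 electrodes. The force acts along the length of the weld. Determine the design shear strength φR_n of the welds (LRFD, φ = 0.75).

E70XX → F_EXX = 70 ksi.
Effective throat t_e = 0.707 × 0.375 = 0.2651 in.
Total length L = 7 in; A_we = 0.2651 × 7 = 1.856 in².
F_nw = 0.6 F_EXX = 0.6 × 70 = 42 ksi.
φR_n = 0.75 × 42 × 1.856 = 58.46 kips.

φR_n ≈ 58.5 kips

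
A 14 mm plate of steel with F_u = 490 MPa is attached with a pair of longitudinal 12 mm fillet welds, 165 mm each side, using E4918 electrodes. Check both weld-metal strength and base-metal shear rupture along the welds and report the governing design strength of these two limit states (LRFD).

φR_n ≈ 617 kN (weld metal governs)

E49XX → F_EXX = 490 MPa.
t_e = 0.707 × 12 = 8.484 mm; L = 330 mm.
Weld metal: φR_n = 0.75 × 0.6 × 490 × 8.484 × 330 × 10⁻³ = 617.3 kN.
Base metal (shear rupture): φR_n = 0.75 × 0.6 × 490 × 14 × 330 × 10⁻³ = 1019 kN.
Governing: weld metal.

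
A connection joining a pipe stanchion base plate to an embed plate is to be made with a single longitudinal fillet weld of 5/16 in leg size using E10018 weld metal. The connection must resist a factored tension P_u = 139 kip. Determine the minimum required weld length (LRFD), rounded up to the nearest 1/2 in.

E100XX → F_EXX = 100 ksi.
Throat t_e = 0.707 × 0.3125 = 0.2209 in.
φr_n = 0.75 × 0.6 × 100 × 0.2209 = 9.942 kip/in.
L_req = P_u / φr_n = 139 / 9.942 = 13.98 in total.
Round up → use L = 14 in.

L = 14 in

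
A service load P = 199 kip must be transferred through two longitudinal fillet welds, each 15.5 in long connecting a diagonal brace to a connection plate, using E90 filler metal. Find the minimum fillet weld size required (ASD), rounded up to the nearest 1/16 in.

E90XX → F_EXX = 90 ksi.
Total weld length L = 31 in.
Required throat t_e = P × Ω / (0.6 F_EXX × L) = 199 × 2.0 / (0.6 × 90 × 31) = 0.2378 in.
Required leg w = t_e / 0.707 = 0.3363 in → use 3/8 in.

w = 3/8 in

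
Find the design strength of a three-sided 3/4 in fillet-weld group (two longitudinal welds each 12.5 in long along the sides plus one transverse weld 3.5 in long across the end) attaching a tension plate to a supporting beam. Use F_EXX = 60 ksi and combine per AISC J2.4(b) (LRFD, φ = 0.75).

t_e = 0.707 × 0.75 = 0.5302 in.
R_nwl = 0.6 × 60 × 0.5302 × 25 = 477.2 kips (longitudinal, 2 welds).
R_nwt = 0.6 × 60 × 0.5302 × 3.5 = 66.81 kips (transverse, base value).
(i) R_nwl + R_nwt = 544 kips; (ii) 0.85 R_nwl + 1.5 R_nwt = 505.9 kips.
R_n = max = 544 kips [governs: (i)]; φR_n = 408 kips.

φR_n ≈ 408 kips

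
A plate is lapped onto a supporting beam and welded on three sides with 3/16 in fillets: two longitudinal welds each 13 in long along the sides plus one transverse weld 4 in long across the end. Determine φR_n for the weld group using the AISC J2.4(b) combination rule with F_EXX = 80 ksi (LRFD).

t_e = 0.707 × 0.1875 = 0.1326 in.
R_nwl = 0.6 × 80 × 0.1326 × 26 = 165.4 kips (longitudinal, 2 welds).
R_nwt = 0.6 × 80 × 0.1326 × 4 = 25.45 kips (transverse, base value).
(i) R_nwl + R_nwt = 190.9 kips; (ii) 0.85 R_nwl + 1.5 R_nwt = 178.8 kips.
R_n = max = 190.9 kips [governs: (i)]; φR_n = 143.2 kips.

φR_n ≈ 143 kips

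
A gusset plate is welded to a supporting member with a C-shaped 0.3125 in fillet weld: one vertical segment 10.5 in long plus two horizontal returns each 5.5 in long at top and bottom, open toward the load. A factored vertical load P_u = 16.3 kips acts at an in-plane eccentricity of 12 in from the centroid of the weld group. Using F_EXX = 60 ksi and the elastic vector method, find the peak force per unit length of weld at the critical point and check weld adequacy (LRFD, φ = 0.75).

Total weld length L_w = 21.5 in. Treat welds as unit-width lines.
Centroid: x̄ = 2×5.5×2.75 / 21.5 = 1.407 in from the vertical weld.
Polar moment about centroid: J = I_x + I_y = [10.5³/12 + 2×5.5×5.25²] + [10.5×1.407² + 2(5.5³/12 + 5.5×1.343²)] = 468 in³.
Direct shear f_v = P/L_w = 16.3 / 21.5 = 0.7581 kip/in (vertical).
Torsion M = P·e = 16.3 × 12 = 195.6 kip·in.
Critical point at (x, y) = (4.093, 5.25) from centroid. f_tx = M·y/J = 2.194 kip/in; f_ty = M·x/J = 1.711 kip/in.
Resultant f_max = √[f_tx² + (f_v + f_ty)²] = √[2.194² + (0.7581 + 1.711)²] = 3.303 kip/in.
Capacity per unit length: φr_n = 0.75 × 0.6 × 60 × (0.707 × 0.3125) = 5.965 kip/in.
3.303 ≤ 5.965 → adequate.

f_max ≈ 3.3 kip/in; adequate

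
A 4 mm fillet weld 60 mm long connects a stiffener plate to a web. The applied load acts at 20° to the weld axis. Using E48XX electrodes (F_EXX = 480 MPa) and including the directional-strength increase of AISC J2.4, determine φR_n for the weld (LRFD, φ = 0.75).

φR_n ≈ 40.3 kN

t_e = 0.707 × 4 = 2.828 mm; A_we = 2.828 × 60 = 169.7 mm².
Directional factor: 1.0 + 0.5 sin^1.5(20°) = 1.1.
F_nw = 0.6 × 480 × 1.1 = 316.8 MPa.
φR_n = 0.75 × 316.8 × 169.7 × 10⁻³ = 40.32 kN.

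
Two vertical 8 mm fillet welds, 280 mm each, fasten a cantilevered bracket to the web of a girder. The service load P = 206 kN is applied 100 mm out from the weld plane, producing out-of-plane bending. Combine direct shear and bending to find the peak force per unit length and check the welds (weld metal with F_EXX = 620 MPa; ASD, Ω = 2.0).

f_max ≈ 870 N/mm; adequate

L_w = 2 × 280 = 560 mm; section modulus (unit throat) S = 2 × L²/6 = 26130 mm².
Direct shear f_v = P/L_w = 206×10³/560 = 367.9 N/mm.
Moment M = P × e = 206×10³ × 100 = 20600000 N·mm; bending f_b = M/S = 788.3 N/mm.
f_max = √(f_v² + f_b²) = √(367.9² + 788.3²) = 869.9 N/mm.
r_n/Ω = (1/2.0) × 0.6 × 620 × (0.707 × 8) = 1052 N/mm → adequate.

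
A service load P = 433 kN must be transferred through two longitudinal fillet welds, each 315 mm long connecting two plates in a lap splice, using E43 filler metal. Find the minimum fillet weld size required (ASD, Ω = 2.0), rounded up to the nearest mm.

w = 8 mm

E43XX → F_EXX = 430 MPa.
Total weld length L = 630 mm.
Required throat t_e = P × Ω / (0.6 F_EXX × L) = 433 × 2.0 / (0.6 × 430 × 630 × 10⁻³) = 5.328 mm.
Required leg w = t_e / 0.707 = 7.536 mm → use 8 mm.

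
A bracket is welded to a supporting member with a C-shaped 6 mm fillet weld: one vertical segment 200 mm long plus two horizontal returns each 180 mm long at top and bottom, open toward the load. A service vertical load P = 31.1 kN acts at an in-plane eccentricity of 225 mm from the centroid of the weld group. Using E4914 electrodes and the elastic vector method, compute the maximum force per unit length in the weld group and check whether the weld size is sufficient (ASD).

E49XX → F_EXX = 490 MPa.
Total weld length L_w = 560 mm. Treat welds as unit-width lines.
Centroid: x̄ = 2×180×90 / 560 = 57.86 mm from the vertical weld.
Polar moment about centroid: J = I_x + I_y = [200³/12 + 2×180×100²] + [200×57.86² + 2(180³/12 + 180×32.14²)] = 6280000 mm³.
Direct shear f_v = P/L_w = 31.1×10³ / 560 = 55.54 N/mm (vertical).
Torsion M = P·e = 31.1×10³ × 225 = 6997500 N·mm.
Critical point at (x, y) = (122.1, 100) from centroid. f_tx = M·y/J = 111.4 N/mm; f_ty = M·x/J = 136.1 N/mm.
Resultant f_max = √[f_tx² + (f_v + f_ty)²] = √[111.4² + (55.54 + 136.1)²] = 221.7 N/mm.
Capacity per unit length: r_n/Ω = (1/2.0) × 0.6 × 490 × (0.707 × 6) = 623.6 N/mm.
221.7 ≤ 623.6 → adequate.

f_max ≈ 222 N/mm; adequate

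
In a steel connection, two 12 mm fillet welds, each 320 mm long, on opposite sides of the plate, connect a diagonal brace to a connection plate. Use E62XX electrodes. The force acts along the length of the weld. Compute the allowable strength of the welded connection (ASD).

R_n/Ω ≈ 1010 kN

E62XX → F_EXX = 620 MPa.
Effective throat t_e = 0.707 × 12 = 8.484 mm.
Total length L = 640 mm; A_we = 8.484 × 640 = 5430 mm².
F_nw = 0.6 F_EXX = 0.6 × 620 = 372 MPa.
R_n = 372 × 5430 × 10⁻³ = 2020 kN; R_n/Ω = 2020/2.0 = 1010 kN.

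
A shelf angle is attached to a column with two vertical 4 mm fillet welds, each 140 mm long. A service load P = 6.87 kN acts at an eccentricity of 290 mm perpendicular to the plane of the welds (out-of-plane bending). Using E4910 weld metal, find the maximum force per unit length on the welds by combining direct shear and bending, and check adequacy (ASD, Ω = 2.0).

E49XX → F_EXX = 490 MPa.
L_w = 2 × 140 = 280 mm; section modulus (unit throat) S = 2 × L²/6 = 6533 mm².
Direct shear f_v = P/L_w = 6.87×10³/280 = 24.54 N/mm.
Moment M = P × e = 6.87×10³ × 290 = 1992300 N·mm; bending f_b = M/S = 304.9 N/mm.
f_max = √(f_v² + f_b²) = √(24.54² + 304.9²) = 305.9 N/mm.
r_n/Ω = (1/2.0) × 0.6 × 490 × (0.707 × 4) = 415.7 N/mm → adequate.

f_max ≈ 306 N/mm; adequate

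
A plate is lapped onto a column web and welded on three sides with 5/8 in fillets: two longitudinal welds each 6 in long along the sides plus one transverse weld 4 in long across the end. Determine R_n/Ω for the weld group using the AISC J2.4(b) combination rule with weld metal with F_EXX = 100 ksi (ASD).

R_n/Ω ≈ 215 kip

t_e = 0.707 × 0.625 = 0.4419 in.
R_nwl = 0.6 × 100 × 0.4419 × 12 = 318.1 kip (longitudinal, 2 welds).
R_nwt = 0.6 × 100 × 0.4419 × 4 = 106 kip (transverse, base value).
(i) R_nwl + R_nwt = 424.2 kip; (ii) 0.85 R_nwl + 1.5 R_nwt = 429.5 kip.
R_n = max = 429.5 kip [governs: (ii)]; R_n/Ω = 214.8 kip.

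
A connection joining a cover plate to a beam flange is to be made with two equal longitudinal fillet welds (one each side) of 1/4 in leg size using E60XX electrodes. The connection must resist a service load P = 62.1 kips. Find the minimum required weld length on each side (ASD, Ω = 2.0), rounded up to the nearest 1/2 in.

L = 10 in on each side

E60XX → F_EXX = 60 ksi.
Throat t_e = 0.707 × 0.25 = 0.1767 in.
r_n/Ω = (0.6 × 60 × 0.1767) / 2.0 = 3.181 kip/in.
L_req = P / (r_n/Ω) = 62.1 / 3.181 = 19.52 in total.
Per side: 19.52 / 2 = 9.76 in.
Round up → use L = 10 in on each side.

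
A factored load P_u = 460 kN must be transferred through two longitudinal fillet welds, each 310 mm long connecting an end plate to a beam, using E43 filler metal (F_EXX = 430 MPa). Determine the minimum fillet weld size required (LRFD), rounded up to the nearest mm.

Total weld length L = 620 mm.
Required throat t_e = P_u / (φ × 0.6 F_EXX × L) = 460 / (0.75 × 0.6 × 430 × 620 × 10⁻³) = 3.834 mm.
Required leg w = t_e / 0.707 = 5.423 mm → use 6 mm.

w = 6 mm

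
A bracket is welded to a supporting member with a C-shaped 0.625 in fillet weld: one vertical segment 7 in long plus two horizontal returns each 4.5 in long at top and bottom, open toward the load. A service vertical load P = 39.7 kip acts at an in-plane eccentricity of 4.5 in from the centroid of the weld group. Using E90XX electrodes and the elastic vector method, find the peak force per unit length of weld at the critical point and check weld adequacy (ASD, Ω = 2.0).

E90XX → F_EXX = 90 ksi.
Total weld length L_w = 16 in. Treat welds as unit-width lines.
Centroid: x̄ = 2×4.5×2.25 / 16 = 1.266 in from the vertical weld.
Polar moment about centroid: J = I_x + I_y = [7³/12 + 2×4.5×3.5²] + [7×1.266² + 2(4.5³/12 + 4.5×0.9844²)] = 174 in³.
Direct shear f_v = P/L_w = 39.7 / 16 = 2.481 kip/in (vertical).
Torsion M = P·e = 39.7 × 4.5 = 178.65 kip·in.
Critical point at (x, y) = (3.234, 3.5) from centroid. f_tx = M·y/J = 3.594 kip/in; f_ty = M·x/J = 3.322 kip/in.
Resultant f_max = √[f_tx² + (f_v + f_ty)²] = √[3.594² + (2.481 + 3.322)²] = 6.826 kip/in.
Capacity per unit length: r_n/Ω = (1/2.0) × 0.6 × 90 × (0.707 × 0.625) = 11.93 kip/in.
6.826 ≤ 11.93 → adequate.

f_max ≈ 6.83 kip/in; adequate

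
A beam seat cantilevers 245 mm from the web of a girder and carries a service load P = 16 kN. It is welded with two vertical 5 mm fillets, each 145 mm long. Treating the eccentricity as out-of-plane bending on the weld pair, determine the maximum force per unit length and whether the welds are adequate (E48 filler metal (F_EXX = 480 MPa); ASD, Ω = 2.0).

f_max ≈ 562 N/mm; NOT adequate

L_w = 2 × 145 = 290 mm; section modulus (unit throat) S = 2 × L²/6 = 7008 mm².
Direct shear f_v = P/L_w = 16×10³/290 = 55.17 N/mm.
Moment M = P × e = 16×10³ × 245 = 3920000 N·mm; bending f_b = M/S = 559.3 N/mm.
f_max = √(f_v² + f_b²) = √(55.17² + 559.3²) = 562 N/mm.
r_n/Ω = (1/2.0) × 0.6 × 480 × (0.707 × 5) = 509 N/mm → NOT adequate.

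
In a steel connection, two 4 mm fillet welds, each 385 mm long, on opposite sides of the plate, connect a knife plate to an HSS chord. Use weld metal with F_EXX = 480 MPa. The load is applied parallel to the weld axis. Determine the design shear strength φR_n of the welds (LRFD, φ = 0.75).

Effective throat t_e = 0.707 × 4 = 2.828 mm.
Total length L = 770 mm; A_we = 2.828 × 770 = 2178 mm².
F_nw = 0.6 F_EXX = 0.6 × 480 = 288 MPa.
φR_n = 0.75 × 288 × 2178 × 10⁻³ = 470.4 kN.

φR_n ≈ 470 kN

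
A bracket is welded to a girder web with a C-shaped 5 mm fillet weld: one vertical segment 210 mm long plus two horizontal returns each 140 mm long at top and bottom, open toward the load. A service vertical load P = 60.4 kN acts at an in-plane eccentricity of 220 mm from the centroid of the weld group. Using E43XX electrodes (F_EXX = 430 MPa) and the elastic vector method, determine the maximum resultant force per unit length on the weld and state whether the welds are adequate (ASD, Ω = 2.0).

Total weld length L_w = 490 mm. Treat welds as unit-width lines.
Centroid: x̄ = 2×140×70 / 490 = 40 mm from the vertical weld.
Polar moment about centroid: J = I_x + I_y = [210³/12 + 2×140×105²] + [210×40² + 2(140³/12 + 140×30²)] = 4904000 mm³.
Direct shear f_v = P/L_w = 60.4×10³ / 490 = 123.3 N/mm (vertical).
Torsion M = P·e = 60.4×10³ × 220 = 13288000 N·mm.
Critical point at (x, y) = (100, 105) from centroid. f_tx = M·y/J = 284.5 N/mm; f_ty = M·x/J = 271 N/mm.
Resultant f_max = √[f_tx² + (f_v + f_ty)²] = √[284.5² + (123.3 + 271)²] = 486.2 N/mm.
Capacity per unit length: r_n/Ω = (1/2.0) × 0.6 × 430 × (0.707 × 5) = 456 N/mm.
486.2 > 456 → NOT adequate.

f_max ≈ 486 N/mm; NOT adequate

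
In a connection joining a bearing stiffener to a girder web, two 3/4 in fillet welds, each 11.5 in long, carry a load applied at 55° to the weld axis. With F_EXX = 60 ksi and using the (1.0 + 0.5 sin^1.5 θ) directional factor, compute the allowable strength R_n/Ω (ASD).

t_e = 0.707 × 0.75 = 0.5302 in; A_we = 0.5302 × 23 = 12.2 in².
Directional factor: 1.0 + 0.5 sin^1.5(55°) = 1.371.
F_nw = 0.6 × 60 × 1.371 = 49.35 ksi.
R_n/Ω = (49.35 × 12.2) / 2.0 = 300.9 kip.

R_n/Ω ≈ 301 kip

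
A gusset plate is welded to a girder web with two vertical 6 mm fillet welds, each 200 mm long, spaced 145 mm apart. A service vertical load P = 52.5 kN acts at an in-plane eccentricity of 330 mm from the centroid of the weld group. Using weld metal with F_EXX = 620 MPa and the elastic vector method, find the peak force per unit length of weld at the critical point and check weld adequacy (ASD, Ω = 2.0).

f_max ≈ 708 N/mm; adequate

Total weld length L_w = 400 mm. Treat welds as unit-width lines.
Polar moment about centroid: J = 2[d³/12 + d(b/2)²] = 2[200³/12 + 200×72.5²] = 3436000 mm³.
Direct shear f_v = P/L_w = 52.5×10³ / 400 = 131.2 N/mm (vertical).
Torsion M = P·e = 52.5×10³ × 330 = 17325000 N·mm.
Critical point at (x, y) = (72.5, 100) from centroid. f_tx = M·y/J = 504.2 N/mm; f_ty = M·x/J = 365.6 N/mm.
Resultant f_max = √[f_tx² + (f_v + f_ty)²] = √[504.2² + (131.2 + 365.6)²] = 707.9 N/mm.
Capacity per unit length: r_n/Ω = (1/2.0) × 0.6 × 620 × (0.707 × 6) = 789 N/mm.
707.9 ≤ 789 → adequate.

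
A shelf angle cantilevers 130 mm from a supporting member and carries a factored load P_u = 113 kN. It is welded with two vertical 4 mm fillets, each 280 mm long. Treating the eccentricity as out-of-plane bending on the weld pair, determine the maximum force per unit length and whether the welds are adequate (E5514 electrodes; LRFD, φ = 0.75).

f_max ≈ 597 N/mm; adequate

E55XX → F_EXX = 550 MPa.
L_w = 2 × 280 = 560 mm; section modulus (unit throat) S = 2 × L²/6 = 26130 mm².
Direct shear f_v = P/L_w = 113×10³/560 = 201.8 N/mm.
Moment M = P × e = 113×10³ × 130 = 14690000 N·mm; bending f_b = M/S = 562.1 N/mm.
f_max = √(f_v² + f_b²) = √(201.8² + 562.1²) = 597.2 N/mm.
φr_n = 0.75 × 0.6 × 550 × (0.707 × 4) = 699.9 N/mm → adequate.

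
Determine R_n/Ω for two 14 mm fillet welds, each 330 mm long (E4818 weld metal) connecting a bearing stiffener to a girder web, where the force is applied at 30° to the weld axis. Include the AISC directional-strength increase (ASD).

R_n/Ω ≈ 1110 kN

E48XX → F_EXX = 480 MPa.
t_e = 0.707 × 14 = 9.898 mm; A_we = 9.898 × 660 = 6533 mm².
Directional factor: 1.0 + 0.5 sin^1.5(30°) = 1.177.
F_nw = 0.6 × 480 × 1.177 = 338.9 MPa.
R_n/Ω = (338.9 × 6533) / 2.0 × 10⁻³ = 1107 kN.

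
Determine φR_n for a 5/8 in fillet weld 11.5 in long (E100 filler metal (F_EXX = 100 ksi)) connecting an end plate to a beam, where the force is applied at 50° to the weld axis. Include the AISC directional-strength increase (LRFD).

φR_n ≈ 305 kip

t_e = 0.707 × 0.625 = 0.4419 in; A_we = 0.4419 × 11.5 = 5.082 in².
Directional factor: 1.0 + 0.5 sin^1.5(50°) = 1.335.
F_nw = 0.6 × 100 × 1.335 = 80.11 ksi.
φR_n = 0.75 × 80.11 × 5.082 = 305.3 kip.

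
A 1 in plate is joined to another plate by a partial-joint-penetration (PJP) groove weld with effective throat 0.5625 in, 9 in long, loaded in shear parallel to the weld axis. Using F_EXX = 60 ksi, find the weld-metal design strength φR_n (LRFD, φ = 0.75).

Effective throat (given) t_e = 0.5625 in.
A_we = 0.5625 × 9 = 5.062 in².
F_nw = 0.6 F_EXX = 36 ksi.
φR_n = 0.75 × 36 × 5.062 = 136.7 kips.

φR_n ≈ 137 kips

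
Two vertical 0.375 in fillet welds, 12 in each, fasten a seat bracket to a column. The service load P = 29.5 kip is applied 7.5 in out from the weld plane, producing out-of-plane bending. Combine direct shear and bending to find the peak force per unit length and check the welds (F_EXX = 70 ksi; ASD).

f_max ≈ 4.77 kip/in; adequate

L_w = 2 × 12 = 24 in; section modulus (unit throat) S = 2 × L²/6 = 48 in².
Direct shear f_v = P/L_w = 29.5/24 = 1.229 kip/in.
Moment M = P × e = 29.5 × 7.5 = 221.25 kip·in; bending f_b = M/S = 4.609 kip/in.
f_max = √(f_v² + f_b²) = √(1.229² + 4.609²) = 4.77 kip/in.
r_n/Ω = (1/2.0) × 0.6 × 70 × (0.707 × 0.375) = 5.568 kip/in → adequate.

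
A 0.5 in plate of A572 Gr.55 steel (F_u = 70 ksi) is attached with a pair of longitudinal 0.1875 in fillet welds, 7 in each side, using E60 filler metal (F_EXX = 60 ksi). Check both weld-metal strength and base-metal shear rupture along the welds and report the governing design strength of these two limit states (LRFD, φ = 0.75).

t_e = 0.707 × 0.1875 = 0.1326 in; L = 14 in.
Weld metal: φR_n = 0.75 × 0.6 × 60 × 0.1326 × 14 = 50.11 kips.
Base metal (shear rupture): φR_n = 0.75 × 0.6 × 70 × 0.5 × 14 = 220.5 kips.
Governing: weld metal.

φR_n ≈ 50.1 kips (weld metal governs)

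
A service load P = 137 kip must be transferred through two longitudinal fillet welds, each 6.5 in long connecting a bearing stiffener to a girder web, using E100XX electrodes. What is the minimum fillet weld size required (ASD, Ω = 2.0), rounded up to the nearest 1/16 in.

E100XX → F_EXX = 100 ksi.
Total weld length L = 13 in.
Required throat t_e = P × Ω / (0.6 F_EXX × L) = 137 × 2.0 / (0.6 × 100 × 13) = 0.3513 in.
Required leg w = t_e / 0.707 = 0.4969 in → use 1/2 in.

w = 1/2 in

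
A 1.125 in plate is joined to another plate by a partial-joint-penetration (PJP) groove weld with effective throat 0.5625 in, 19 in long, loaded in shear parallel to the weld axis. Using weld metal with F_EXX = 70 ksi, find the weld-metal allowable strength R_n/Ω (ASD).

Effective throat (given) t_e = 0.5625 in.
A_we = 0.5625 × 19 = 10.69 in².
F_nw = 0.6 F_EXX = 42 ksi.
R_n/Ω = (42 × 10.69) / 2.0 = 224.4 kips.

R_n/Ω ≈ 224 kips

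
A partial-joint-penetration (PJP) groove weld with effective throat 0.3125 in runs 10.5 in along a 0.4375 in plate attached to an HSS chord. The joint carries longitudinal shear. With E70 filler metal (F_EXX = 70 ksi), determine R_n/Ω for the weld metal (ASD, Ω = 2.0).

R_n/Ω ≈ 68.9 kip

Effective throat (given) t_e = 0.3125 in.
A_we = 0.3125 × 10.5 = 3.281 in².
F_nw = 0.6 F_EXX = 42 ksi.
R_n/Ω = (42 × 3.281) / 2.0 = 68.91 kip.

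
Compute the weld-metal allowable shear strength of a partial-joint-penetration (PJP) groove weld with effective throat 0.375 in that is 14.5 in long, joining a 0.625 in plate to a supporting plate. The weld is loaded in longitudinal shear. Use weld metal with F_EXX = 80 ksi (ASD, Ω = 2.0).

Effective throat (given) t_e = 0.375 in.
A_we = 0.375 × 14.5 = 5.438 in².
F_nw = 0.6 F_EXX = 48 ksi.
R_n/Ω = (48 × 5.438) / 2.0 = 130.5 kip.

R_n/Ω ≈ 130 kip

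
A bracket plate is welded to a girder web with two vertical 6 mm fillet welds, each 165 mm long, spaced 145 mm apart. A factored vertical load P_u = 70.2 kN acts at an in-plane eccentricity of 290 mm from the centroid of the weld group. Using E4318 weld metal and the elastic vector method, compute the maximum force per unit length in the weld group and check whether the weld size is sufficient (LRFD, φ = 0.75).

E43XX → F_EXX = 430 MPa.
Total weld length L_w = 330 mm. Treat welds as unit-width lines.
Polar moment about centroid: J = 2[d³/12 + d(b/2)²] = 2[165³/12 + 165×72.5²] = 2483000 mm³.
Direct shear f_v = P/L_w = 70.2×10³ / 330 = 212.7 N/mm (vertical).
Torsion M = P·e = 70.2×10³ × 290 = 20358000 N·mm.
Critical point at (x, y) = (72.5, 82.5) from centroid. f_tx = M·y/J = 676.3 N/mm; f_ty = M·x/J = 594.4 N/mm.
Resultant f_max = √[f_tx² + (f_v + f_ty)²] = √[676.3² + (212.7 + 594.4)²] = 1053 N/mm.
Capacity per unit length: φr_n = 0.75 × 0.6 × 430 × (0.707 × 6) = 820.8 N/mm.
1053 > 820.8 → NOT adequate.

f_max ≈ 1050 N/mm; NOT adequate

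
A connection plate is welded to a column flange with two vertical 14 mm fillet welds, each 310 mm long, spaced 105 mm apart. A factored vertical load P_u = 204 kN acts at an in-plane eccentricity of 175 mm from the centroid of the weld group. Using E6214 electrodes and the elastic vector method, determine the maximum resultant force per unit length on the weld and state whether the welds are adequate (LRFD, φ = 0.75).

f_max ≈ 1030 N/mm; adequate

E62XX → F_EXX = 620 MPa.
Total weld length L_w = 620 mm. Treat welds as unit-width lines.
Polar moment about centroid: J = 2[d³/12 + d(b/2)²] = 2[310³/12 + 310×52.5²] = 6674000 mm³.
Direct shear f_v = P/L_w = 204×10³ / 620 = 329 N/mm (vertical).
Torsion M = P·e = 204×10³ × 175 = 35700000 N·mm.
Critical point at (x, y) = (52.5, 155) from centroid. f_tx = M·y/J = 829.1 N/mm; f_ty = M·x/J = 280.8 N/mm.
Resultant f_max = √[f_tx² + (f_v + f_ty)²] = √[829.1² + (329 + 280.8)²] = 1029 N/mm.
Capacity per unit length: φr_n = 0.75 × 0.6 × 620 × (0.707 × 14) = 2762 N/mm.
1029 ≤ 2762 → adequate.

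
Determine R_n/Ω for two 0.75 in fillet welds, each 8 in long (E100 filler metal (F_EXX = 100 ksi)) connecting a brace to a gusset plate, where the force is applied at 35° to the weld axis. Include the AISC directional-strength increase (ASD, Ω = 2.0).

R_n/Ω ≈ 310 kip

t_e = 0.707 × 0.75 = 0.5302 in; A_we = 0.5302 × 16 = 8.484 in².
Directional factor: 1.0 + 0.5 sin^1.5(35°) = 1.217.
F_nw = 0.6 × 100 × 1.217 = 73.03 ksi.
R_n/Ω = (73.03 × 8.484) / 2.0 = 309.8 kip.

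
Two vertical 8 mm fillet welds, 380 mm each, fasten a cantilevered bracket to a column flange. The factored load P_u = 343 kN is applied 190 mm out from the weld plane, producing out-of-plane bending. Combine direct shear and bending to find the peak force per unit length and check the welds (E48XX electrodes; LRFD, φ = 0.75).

f_max ≈ 1430 N/mm; NOT adequate

E48XX → F_EXX = 480 MPa.
L_w = 2 × 380 = 760 mm; section modulus (unit throat) S = 2 × L²/6 = 48130 mm².
Direct shear f_v = P/L_w = 343×10³/760 = 451.3 N/mm.
Moment M = P × e = 343×10³ × 190 = 65170000 N·mm; bending f_b = M/S = 1354 N/mm.
f_max = √(f_v² + f_b²) = √(451.3² + 1354²) = 1427 N/mm.
φr_n = 0.75 × 0.6 × 480 × (0.707 × 8) = 1222 N/mm → NOT adequate.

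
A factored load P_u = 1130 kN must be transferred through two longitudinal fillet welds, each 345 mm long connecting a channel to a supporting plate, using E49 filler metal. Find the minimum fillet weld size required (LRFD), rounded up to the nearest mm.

E49XX → F_EXX = 490 MPa.
Total weld length L = 690 mm.
Required throat t_e = P_u / (φ × 0.6 F_EXX × L) = 1130 / (0.75 × 0.6 × 490 × 690 × 10⁻³) = 7.427 mm.
Required leg w = t_e / 0.707 = 10.51 mm → use 11 mm.

w = 11 mm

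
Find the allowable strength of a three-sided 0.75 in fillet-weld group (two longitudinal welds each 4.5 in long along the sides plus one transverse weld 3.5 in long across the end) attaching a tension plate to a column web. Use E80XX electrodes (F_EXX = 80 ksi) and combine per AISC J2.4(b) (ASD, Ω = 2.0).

R_n/Ω ≈ 164 kip

t_e = 0.707 × 0.75 = 0.5302 in.
R_nwl = 0.6 × 80 × 0.5302 × 9 = 229.1 kip (longitudinal, 2 welds).
R_nwt = 0.6 × 80 × 0.5302 × 3.5 = 89.08 kip (transverse, base value).
(i) R_nwl + R_nwt = 318.1 kip; (ii) 0.85 R_nwl + 1.5 R_nwt = 328.3 kip.
R_n = max = 328.3 kip [governs: (ii)]; R_n/Ω = 164.2 kip.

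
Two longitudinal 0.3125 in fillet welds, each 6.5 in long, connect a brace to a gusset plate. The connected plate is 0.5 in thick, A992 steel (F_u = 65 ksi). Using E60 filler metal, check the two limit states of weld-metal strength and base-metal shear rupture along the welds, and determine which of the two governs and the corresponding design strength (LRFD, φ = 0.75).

E60XX → F_EXX = 60 ksi.
t_e = 0.707 × 0.3125 = 0.2209 in; L = 13 in.
Weld metal: φR_n = 0.75 × 0.6 × 60 × 0.2209 × 13 = 77.55 kips.
Base metal (shear rupture): φR_n = 0.75 × 0.6 × 65 × 0.5 × 13 = 190.1 kips.
Governing: weld metal.

φR_n ≈ 77.5 kips (weld metal governs)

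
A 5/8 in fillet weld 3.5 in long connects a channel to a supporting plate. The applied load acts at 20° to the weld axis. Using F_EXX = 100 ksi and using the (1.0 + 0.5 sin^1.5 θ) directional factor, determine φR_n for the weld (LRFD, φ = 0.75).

t_e = 0.707 × 0.625 = 0.4419 in; A_we = 0.4419 × 3.5 = 1.547 in².
Directional factor: 1.0 + 0.5 sin^1.5(20°) = 1.1.
F_nw = 0.6 × 100 × 1.1 = 66 ksi.
φR_n = 0.75 × 66 × 1.547 = 76.56 kips.

φR_n ≈ 76.6 kips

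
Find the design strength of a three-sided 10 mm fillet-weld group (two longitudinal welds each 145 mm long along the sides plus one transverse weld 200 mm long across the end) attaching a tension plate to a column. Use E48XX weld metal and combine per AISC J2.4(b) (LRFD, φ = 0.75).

E48XX → F_EXX = 480 MPa.
t_e = 0.707 × 10 = 7.07 mm.
R_nwl = 0.6 × 480 × 7.07 × 290 × 10⁻³ = 590.5 kN (longitudinal, 2 welds).
R_nwt = 0.6 × 480 × 7.07 × 200 × 10⁻³ = 407.2 kN (transverse, base value).
(i) R_nwl + R_nwt = 997.7 kN; (ii) 0.85 R_nwl + 1.5 R_nwt = 1113 kN.
R_n = max = 1113 kN [governs: (ii)]; φR_n = 834.6 kN.

φR_n ≈ 835 kN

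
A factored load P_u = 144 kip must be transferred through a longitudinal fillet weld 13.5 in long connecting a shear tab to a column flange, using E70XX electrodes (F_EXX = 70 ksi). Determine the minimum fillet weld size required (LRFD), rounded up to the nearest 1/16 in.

w = 1/2 in

Total weld length L = 13.5 in.
Required throat t_e = P_u / (φ × 0.6 F_EXX × L) = 144 / (0.75 × 0.6 × 70 × 13.5) = 0.3386 in.
Required leg w = t_e / 0.707 = 0.479 in → use 1/2 in.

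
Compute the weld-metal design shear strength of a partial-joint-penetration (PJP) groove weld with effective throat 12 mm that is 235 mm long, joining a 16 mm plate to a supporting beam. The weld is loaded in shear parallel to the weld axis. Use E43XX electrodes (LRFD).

E43XX → F_EXX = 430 MPa.
Effective throat (given) t_e = 12 mm.
A_we = 12 × 235 = 2820 mm².
F_nw = 0.6 F_EXX = 258 MPa.
φR_n = 0.75 × 258 × 2820 × 10⁻³ = 545.7 kN.

φR_n ≈ 546 kN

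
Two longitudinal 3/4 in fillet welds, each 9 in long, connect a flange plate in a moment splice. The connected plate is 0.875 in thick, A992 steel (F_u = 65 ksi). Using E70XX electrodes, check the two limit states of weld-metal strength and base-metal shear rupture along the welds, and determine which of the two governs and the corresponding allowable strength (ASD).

R_n/Ω ≈ 200 kip (weld metal governs)

E70XX → F_EXX = 70 ksi.
t_e = 0.707 × 0.75 = 0.5302 in; L = 18 in.
Weld metal: R_n/Ω = (1/2.0) × 0.6 × 70 × 0.5302 × 18 = 200.4 kip.
Base metal (shear rupture): R_n/Ω = (1/2.0) × 0.6 × 65 × 0.875 × 18 = 307.1 kip.
Governing: weld metal.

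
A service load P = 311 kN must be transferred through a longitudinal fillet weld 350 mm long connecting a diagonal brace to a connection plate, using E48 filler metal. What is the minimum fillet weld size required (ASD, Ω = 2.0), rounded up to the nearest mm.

w = 9 mm

E48XX → F_EXX = 480 MPa.
Total weld length L = 350 mm.
Required throat t_e = P × Ω / (0.6 F_EXX × L) = 311 × 2.0 / (0.6 × 480 × 350 × 10⁻³) = 6.171 mm.
Required leg w = t_e / 0.707 = 8.728 mm → use 9 mm.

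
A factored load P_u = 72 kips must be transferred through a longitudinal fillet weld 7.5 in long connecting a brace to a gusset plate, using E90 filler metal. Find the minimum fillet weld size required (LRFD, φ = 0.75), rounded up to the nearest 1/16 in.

w = 3/8 in

E90XX → F_EXX = 90 ksi.
Total weld length L = 7.5 in.
Required throat t_e = P_u / (φ × 0.6 F_EXX × L) = 72 / (0.75 × 0.6 × 90 × 7.5) = 0.237 in.
Required leg w = t_e / 0.707 = 0.3353 in → use 3/8 in.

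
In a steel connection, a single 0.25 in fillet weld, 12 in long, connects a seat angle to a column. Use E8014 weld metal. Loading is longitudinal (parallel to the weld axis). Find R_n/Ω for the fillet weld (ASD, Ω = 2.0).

R_n/Ω ≈ 50.9 kips

E80XX → F_EXX = 80 ksi.
Effective throat t_e = 0.707 × 0.25 = 0.1767 in.
Total length L = 12 in; A_we = 0.1767 × 12 = 2.121 in².
F_nw = 0.6 F_EXX = 0.6 × 80 = 48 ksi.
R_n = 48 × 2.121 = 101.8 kips; R_n/Ω = 101.8/2.0 = 50.9 kips.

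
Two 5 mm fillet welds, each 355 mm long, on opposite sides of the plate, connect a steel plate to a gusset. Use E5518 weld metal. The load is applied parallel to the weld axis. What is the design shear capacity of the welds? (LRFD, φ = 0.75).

φR_n ≈ 621 kN

E55XX → F_EXX = 550 MPa.
Effective throat t_e = 0.707 × 5 = 3.535 mm.
Total length L = 710 mm; A_we = 3.535 × 710 = 2510 mm².
F_nw = 0.6 F_EXX = 0.6 × 550 = 330 MPa.
φR_n = 0.75 × 330 × 2510 × 10⁻³ = 621.2 kN.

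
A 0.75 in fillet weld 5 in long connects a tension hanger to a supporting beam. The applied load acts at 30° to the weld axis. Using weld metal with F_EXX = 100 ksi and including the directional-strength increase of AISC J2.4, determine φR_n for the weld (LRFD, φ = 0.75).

t_e = 0.707 × 0.75 = 0.5302 in; A_we = 0.5302 × 5 = 2.651 in².
Directional factor: 1.0 + 0.5 sin^1.5(30°) = 1.177.
F_nw = 0.6 × 100 × 1.177 = 70.61 ksi.
φR_n = 0.75 × 70.61 × 2.651 = 140.4 kip.

φR_n ≈ 140 kip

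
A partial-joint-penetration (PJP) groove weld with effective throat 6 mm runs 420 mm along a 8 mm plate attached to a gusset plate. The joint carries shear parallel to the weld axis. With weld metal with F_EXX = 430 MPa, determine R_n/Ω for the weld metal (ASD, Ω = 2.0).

R_n/Ω ≈ 325 kN

Effective throat (given) t_e = 6 mm.
A_we = 6 × 420 = 2520 mm².
F_nw = 0.6 F_EXX = 258 MPa.
R_n/Ω = (258 × 2520) / 2.0 × 10⁻³ = 325.1 kN.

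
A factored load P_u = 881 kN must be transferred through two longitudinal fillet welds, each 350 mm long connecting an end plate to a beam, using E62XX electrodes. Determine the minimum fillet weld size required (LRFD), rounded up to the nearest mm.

E62XX → F_EXX = 620 MPa.
Total weld length L = 700 mm.
Required throat t_e = P_u / (φ × 0.6 F_EXX × L) = 881 / (0.75 × 0.6 × 620 × 700 × 10⁻³) = 4.511 mm.
Required leg w = t_e / 0.707 = 6.38 mm → use 7 mm.

w = 7 mm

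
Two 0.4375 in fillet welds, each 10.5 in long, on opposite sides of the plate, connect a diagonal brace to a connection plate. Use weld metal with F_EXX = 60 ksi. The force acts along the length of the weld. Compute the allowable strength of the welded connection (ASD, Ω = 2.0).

Effective throat t_e = 0.707 × 0.4375 = 0.3093 in.
Total length L = 21 in; A_we = 0.3093 × 21 = 6.496 in².
F_nw = 0.6 F_EXX = 0.6 × 60 = 36 ksi.
R_n = 36 × 6.496 = 233.8 kip; R_n/Ω = 233.8/2.0 = 116.9 kip.

R_n/Ω ≈ 117 kip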